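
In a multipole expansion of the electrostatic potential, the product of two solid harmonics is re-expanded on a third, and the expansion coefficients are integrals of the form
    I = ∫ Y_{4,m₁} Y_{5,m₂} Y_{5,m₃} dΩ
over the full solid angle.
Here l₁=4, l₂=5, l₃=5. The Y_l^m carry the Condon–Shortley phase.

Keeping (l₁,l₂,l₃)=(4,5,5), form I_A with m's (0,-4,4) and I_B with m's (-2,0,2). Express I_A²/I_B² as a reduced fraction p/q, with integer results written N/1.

12/7

Same 4,5,5: normalisation and zero-m 3j drop out of the ratio.
A: Δ: 4! 4! 6! / 15! → 1/3153150; sum: t=0:+1/69120 t=1:−1/25920 = -1/41472; 3j²(4 5 5; 0 -4 4) = Δ·Π!·Σ² = 2/143  (sign +1)
B: Δ: 4! 4! 6! / 15! → 1/3153150; sum: t=2:+1/3456 t=3:−1/1728 t=4:+1/11520 = -7/34560; 3j²(4 5 5; -2 0 2) = Δ·Π!·Σ² = 7/858  (sign +1)
I_A²/I_B² = (2/143)/(7/858) = 12/7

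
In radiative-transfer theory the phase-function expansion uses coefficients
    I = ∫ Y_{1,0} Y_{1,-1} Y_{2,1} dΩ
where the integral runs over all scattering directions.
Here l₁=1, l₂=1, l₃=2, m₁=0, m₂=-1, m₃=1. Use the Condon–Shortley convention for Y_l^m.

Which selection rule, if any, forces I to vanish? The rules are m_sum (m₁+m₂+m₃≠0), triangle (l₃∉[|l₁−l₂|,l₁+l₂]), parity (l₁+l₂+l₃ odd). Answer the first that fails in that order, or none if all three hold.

Σmᵢ = 0  ✓
l₃∈[|l₁−l₂|,l₁+l₂]=[0,2], have l₃=2  ✓
Σlᵢ = 4 ⇒ even  ✓

none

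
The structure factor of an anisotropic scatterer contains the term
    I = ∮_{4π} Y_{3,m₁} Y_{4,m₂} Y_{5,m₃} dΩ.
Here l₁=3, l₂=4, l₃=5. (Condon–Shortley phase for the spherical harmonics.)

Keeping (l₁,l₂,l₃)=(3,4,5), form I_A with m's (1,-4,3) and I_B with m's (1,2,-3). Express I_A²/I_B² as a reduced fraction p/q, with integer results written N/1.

112/81

Shared (l₁,l₂,l₃)=(3,4,5): N and (l;000)² cancel in I_A²/I_B².
A: Δ = 2!·4!·6!/13! = 1/180180; Racah Σ t=0..0: t=0:+1/5760 = 1/5760; ⇒ 3j(3 4 5; 1 -4 3)² = 56/2145, sgn +1
B: Δ = 2!·4!·6!/13! = 1/180180; Racah Σ t=0..2: t=0:+1/5760 t=1:−1/720 t=2:+1/2304 = -1/1280; ⇒ 3j(3 4 5; 1 2 -3)² = 27/1430, sgn -1
I_A²/I_B² = (56/2145)/(27/1430) = 112/81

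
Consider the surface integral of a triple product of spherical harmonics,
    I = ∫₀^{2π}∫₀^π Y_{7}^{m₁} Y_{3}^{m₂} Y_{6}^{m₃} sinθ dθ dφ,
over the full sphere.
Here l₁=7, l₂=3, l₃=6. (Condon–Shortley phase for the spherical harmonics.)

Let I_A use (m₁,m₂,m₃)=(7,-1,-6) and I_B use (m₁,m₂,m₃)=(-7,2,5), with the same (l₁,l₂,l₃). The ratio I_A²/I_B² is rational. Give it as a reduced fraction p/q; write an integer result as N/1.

Shared (l₁,l₂,l₃)=(7,3,6): N and (l;000)² cancel in I_A²/I_B².
A: Δ = 4!·10!·2!/17! = 1/2042040; Racah Σ t=0..0: t=0:+1/174182400 = 1/174182400; ⇒ 3j(7 3 6; 7 -1 -6)² = 11/340, sgn +1
B: Δ = 4!·10!·2!/17! = 1/2042040; Racah Σ t=4..4: t=4:+1/87091200 = 1/87091200; ⇒ 3j(7 3 6; -7 2 5)² = 11/408, sgn -1
I_A²/I_B² = (11/340)/(11/408) = 6/5

6/5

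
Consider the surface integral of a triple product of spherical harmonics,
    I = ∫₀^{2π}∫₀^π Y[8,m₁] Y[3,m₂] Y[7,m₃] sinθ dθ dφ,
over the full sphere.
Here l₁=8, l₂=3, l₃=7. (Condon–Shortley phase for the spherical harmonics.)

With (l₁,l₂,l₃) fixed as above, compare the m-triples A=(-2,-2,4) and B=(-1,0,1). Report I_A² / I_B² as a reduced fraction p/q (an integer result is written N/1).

79475/52983

Shared (l₁,l₂,l₃)=(8,3,7): N and (l;000)² cancel in I_A²/I_B².
A: Δ = 4!·12!·2!/19! = 1/5290740; Racah Σ t=0..1: t=0:+1/174182400 t=1:−1/26127360 = -17/522547200; ⇒ 3j(8 3 7; -2 -2 4)² = 935/62244, sgn +1
B: Δ = 4!·12!·2!/19! = 1/5290740; Racah Σ t=1..3: t=1:−1/11612160 t=2:+1/2419200 t=3:−1/6220800 = 29/174182400; ⇒ 3j(8 3 7; -1 0 1)² = 841/83980, sgn +1
I_A²/I_B² = (935/62244)/(841/83980) = 79475/52983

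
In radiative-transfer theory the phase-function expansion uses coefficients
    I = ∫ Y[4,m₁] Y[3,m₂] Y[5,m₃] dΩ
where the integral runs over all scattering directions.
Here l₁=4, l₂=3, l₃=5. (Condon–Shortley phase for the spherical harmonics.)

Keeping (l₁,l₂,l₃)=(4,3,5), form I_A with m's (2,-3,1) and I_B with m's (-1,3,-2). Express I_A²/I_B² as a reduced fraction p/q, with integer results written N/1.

9/14

l's match ⇒ only the (l;m) 3-j factors differ between A and B.
A: triangle coeff Δ(4,3,5) = 1/180180; Σ_t [0,0]: t=0:+1/2304 = 1/2304; (3j)²=75/4004 [(4 3 5; 2 -3 1)], sign=+1
B: triangle coeff Δ(4,3,5) = 1/180180; Σ_t [2,2]: t=2:+1/1728 = 1/1728; (3j)²=25/858 [(4 3 5; -1 3 -2)], sign=-1
I_A²/I_B² = (75/4004)/(25/858) = 9/14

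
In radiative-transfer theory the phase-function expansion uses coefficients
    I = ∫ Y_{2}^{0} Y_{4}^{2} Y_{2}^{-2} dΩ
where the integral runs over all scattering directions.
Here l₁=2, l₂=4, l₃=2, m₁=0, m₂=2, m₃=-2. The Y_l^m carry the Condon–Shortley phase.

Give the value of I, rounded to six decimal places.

0.156078

m-sum 0 ✓  L=8 even ✓  2≤2≤6 ✓
Π(2lᵢ+1) = 5×9×5 = 225
triangle coeff Δ(2,4,2) = 1/630
Σ_t [2,2]: t=2:+1/16 = 1/16
(3j)²=2/35 [(2 4 2; 0 0 0)], sign=+1
Σ_t [2,2]: t=2:+1/96 = 1/96
(3j)²=1/42 [(2 4 2; 0 2 -2)], sign=+1
⇒ 4πI² = 15/49
I = (+1)√(15/49/(4π)) = 0.15607835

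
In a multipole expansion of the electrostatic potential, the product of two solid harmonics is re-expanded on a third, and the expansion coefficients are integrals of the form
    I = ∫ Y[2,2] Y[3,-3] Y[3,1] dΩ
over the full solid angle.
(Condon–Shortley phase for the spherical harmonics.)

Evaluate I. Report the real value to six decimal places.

Checks pass: Σm=0; 8 even; l₃=3∈[1,5].
(2·2+1)(2·3+1)(2·3+1) = 245
Δ: 2! 2! 4! / 9! → 1/3780
sum: t=0:+1/24 t=1:−1/4 t=2:+1/24 = -1/6
3j²(2 3 3; 0 0 0) = Δ·Π!·Σ² = 4/105  (sign +1)
sum: t=0:+1/96 = 1/96
3j²(2 3 3; 2 -3 1) = Δ·Π!·Σ² = 1/42  (sign +1)
combine: 4πI² = 245·4/105·1/42 = 2/9
take √, sign +1: I = 0.13298076

0.132981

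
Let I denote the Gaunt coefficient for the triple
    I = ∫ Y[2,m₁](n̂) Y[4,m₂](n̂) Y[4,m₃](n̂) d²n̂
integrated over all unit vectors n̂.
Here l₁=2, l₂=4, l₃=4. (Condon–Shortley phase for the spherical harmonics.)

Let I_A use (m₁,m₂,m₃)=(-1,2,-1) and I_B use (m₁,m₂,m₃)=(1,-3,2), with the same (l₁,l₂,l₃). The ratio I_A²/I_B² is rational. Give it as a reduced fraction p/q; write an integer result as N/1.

Shared (l₁,l₂,l₃)=(2,4,4): N and (l;000)² cancel in I_A²/I_B².
A: Δ = 2!·2!·6!/11! = 1/13860; Racah Σ t=1..2: t=1:−1/240 t=2:+1/96 = 1/160; ⇒ 3j(2 4 4; -1 2 -1)² = 27/1540, sgn -1
B: Δ = 2!·2!·6!/11! = 1/13860; Racah Σ t=0..1: t=0:+1/240 t=1:−1/1440 = 1/288; ⇒ 3j(2 4 4; 1 -3 2)² = 5/132, sgn +1
I_A²/I_B² = (27/1540)/(5/132) = 81/175

81/175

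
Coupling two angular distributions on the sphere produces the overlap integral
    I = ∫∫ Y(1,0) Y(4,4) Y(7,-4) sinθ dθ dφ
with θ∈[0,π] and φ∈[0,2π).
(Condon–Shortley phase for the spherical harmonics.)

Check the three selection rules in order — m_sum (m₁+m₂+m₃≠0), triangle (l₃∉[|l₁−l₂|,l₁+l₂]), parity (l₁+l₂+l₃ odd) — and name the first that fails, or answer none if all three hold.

m₁+m₂+m₃ = 0 + 4 − 4 = 0  ✓
triangle: |1−4|=3 ≤ l₃=7 ≤ 1+4=5  ✗
parity: l₁+l₂+l₃ = 12 is even

triangle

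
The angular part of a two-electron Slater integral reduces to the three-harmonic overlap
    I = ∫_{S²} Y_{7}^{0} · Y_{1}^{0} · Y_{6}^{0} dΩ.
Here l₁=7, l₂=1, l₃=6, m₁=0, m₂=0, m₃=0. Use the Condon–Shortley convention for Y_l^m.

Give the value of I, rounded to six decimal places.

Checks pass: Σm=0; 14 even; l₃=6∈[6,8].
(2·7+1)(2·1+1)(2·6+1) = 585
Δ: 2! 12! 0! / 15! → 1/1365
sum: t=1:−1/518400 = -1/518400
3j²(7 1 6; 0 0 0) = Δ·Π!·Σ² = 7/195  (sign -1)
(m-triple is (0,0,0) — same symbol as above.)
combine: 4πI² = 585·7/195·7/195 = 49/65
take √, sign +1: I = 0.24492687

0.244927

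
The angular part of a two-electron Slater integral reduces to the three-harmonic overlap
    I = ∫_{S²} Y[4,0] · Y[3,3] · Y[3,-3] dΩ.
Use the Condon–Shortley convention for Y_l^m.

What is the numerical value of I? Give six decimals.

Rules hold: Σm=0, L=10 even, 1≤3≤7.
N = 9·7·7 = 441
Δ = 4!·4!·2!/11! = 1/34650
Racah Σ t=1..3: t=1:−1/72 t=2:+1/16 t=3:−1/72 = 5/144
⇒ 3j(4 3 3; 0 0 0)² = 2/77, sgn -1
Racah Σ t=4..4: t=4:+1/1152 = 1/1152
⇒ 3j(4 3 3; 0 3 -3)² = 1/154, sgn +1
4πI² = N·(3j₀)²·(3jₘ)² = 9/121
I = -1·√(0.0743802/4π) = -0.07693494

-0.076935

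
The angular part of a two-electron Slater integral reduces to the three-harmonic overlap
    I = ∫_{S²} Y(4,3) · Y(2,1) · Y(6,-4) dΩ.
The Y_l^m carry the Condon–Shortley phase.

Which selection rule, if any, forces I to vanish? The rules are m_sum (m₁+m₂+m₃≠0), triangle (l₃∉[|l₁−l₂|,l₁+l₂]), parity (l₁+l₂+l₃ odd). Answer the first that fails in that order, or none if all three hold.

none

m₁+m₂+m₃ = 3 + 1 − 4 = 0  ✓
triangle: |4−2|=2 ≤ l₃=6 ≤ 4+2=6  ✓
parity: l₁+l₂+l₃ = 12 is even  ✓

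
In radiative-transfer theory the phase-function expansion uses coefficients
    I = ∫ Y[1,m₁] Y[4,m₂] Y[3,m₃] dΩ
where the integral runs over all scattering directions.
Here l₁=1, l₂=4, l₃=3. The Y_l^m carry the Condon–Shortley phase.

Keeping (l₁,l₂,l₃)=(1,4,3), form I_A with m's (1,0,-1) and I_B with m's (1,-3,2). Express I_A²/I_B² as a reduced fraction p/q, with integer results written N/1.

Same 1,4,3: normalisation and zero-m 3j drop out of the ratio.
A: Δ: 2! 0! 6! / 9! → 1/252; sum: t=0:+1/96 = 1/96; 3j²(1 4 3; 1 0 -1) = Δ·Π!·Σ² = 1/42  (sign +1)
B: Δ: 2! 0! 6! / 9! → 1/252; sum: t=0:+1/240 = 1/240; 3j²(1 4 3; 1 -3 2) = Δ·Π!·Σ² = 1/12  (sign -1)
I_A²/I_B² = (1/42)/(1/12) = 2/7

2/7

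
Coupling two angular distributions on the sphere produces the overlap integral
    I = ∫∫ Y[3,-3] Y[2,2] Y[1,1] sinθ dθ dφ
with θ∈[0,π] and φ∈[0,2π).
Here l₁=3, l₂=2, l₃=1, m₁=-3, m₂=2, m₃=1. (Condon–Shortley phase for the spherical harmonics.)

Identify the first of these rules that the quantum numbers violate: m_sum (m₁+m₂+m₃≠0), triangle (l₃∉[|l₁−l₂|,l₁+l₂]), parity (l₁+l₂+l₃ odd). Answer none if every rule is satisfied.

Σmᵢ = 0  ✓
l₃∈[|l₁−l₂|,l₁+l₂]=[1,5], have l₃=1  ✓
Σlᵢ = 6 ⇒ even  ✓

none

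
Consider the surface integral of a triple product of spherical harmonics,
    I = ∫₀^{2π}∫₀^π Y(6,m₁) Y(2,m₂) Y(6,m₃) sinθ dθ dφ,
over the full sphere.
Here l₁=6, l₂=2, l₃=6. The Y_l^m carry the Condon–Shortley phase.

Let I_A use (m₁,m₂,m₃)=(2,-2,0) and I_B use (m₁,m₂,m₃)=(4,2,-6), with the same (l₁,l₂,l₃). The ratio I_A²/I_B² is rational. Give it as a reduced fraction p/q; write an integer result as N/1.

Shared (l₁,l₂,l₃)=(6,2,6): N and (l;000)² cancel in I_A²/I_B².
A: Δ = 2!·10!·2!/15! = 1/90090; Racah Σ t=0..0: t=0:+1/69120 = 1/69120; ⇒ 3j(6 2 6; 2 -2 0)² = 4/143, sgn +1
B: Δ = 2!·10!·2!/15! = 1/90090; Racah Σ t=2..2: t=2:+1/14515200 = 1/14515200; ⇒ 3j(6 2 6; 4 2 -6)² = 2/455, sgn +1
I_A²/I_B² = (4/143)/(2/455) = 70/11

70/11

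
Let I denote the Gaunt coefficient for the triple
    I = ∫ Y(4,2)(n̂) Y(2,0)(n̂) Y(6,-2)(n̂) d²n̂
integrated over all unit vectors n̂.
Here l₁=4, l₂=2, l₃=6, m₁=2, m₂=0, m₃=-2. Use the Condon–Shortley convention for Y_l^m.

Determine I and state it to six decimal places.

m-sum 0 ✓  L=12 even ✓  2≤6≤6 ✓
Π(2lᵢ+1) = 9×5×13 = 585
triangle coeff Δ(4,2,6) = 1/6435
Σ_t [0,0]: t=0:+1/2304 = 1/2304
(3j)²=5/143 [(4 2 6; 0 0 0)], sign=+1
Σ_t [0,0]: t=0:+1/5760 = 1/5760
(3j)²=56/2145 [(4 2 6; 2 0 -2)], sign=+1
⇒ 4πI² = 840/1573
I = (+1)√(840/1573/(4π)) = 0.20614383

0.206144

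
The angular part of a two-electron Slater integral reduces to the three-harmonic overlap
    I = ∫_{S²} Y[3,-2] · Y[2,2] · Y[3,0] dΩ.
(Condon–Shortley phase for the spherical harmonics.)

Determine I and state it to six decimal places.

-0.188063

Rules hold: Σm=0, L=8 even, 1≤3≤5.
N = 7·5·7 = 245
Δ = 2!·4!·2!/9! = 1/3780
Racah Σ t=0..2: t=0:+1/24 t=1:−1/4 t=2:+1/24 = -1/6
⇒ 3j(3 2 3; 0 0 0)² = 4/105, sgn +1
Racah Σ t=2..2: t=2:+1/24 = 1/24
⇒ 3j(3 2 3; -2 2 0)² = 1/21, sgn -1
4πI² = N·(3j₀)²·(3jₘ)² = 4/9
I = -1·√(0.444444/4π) = -0.18806319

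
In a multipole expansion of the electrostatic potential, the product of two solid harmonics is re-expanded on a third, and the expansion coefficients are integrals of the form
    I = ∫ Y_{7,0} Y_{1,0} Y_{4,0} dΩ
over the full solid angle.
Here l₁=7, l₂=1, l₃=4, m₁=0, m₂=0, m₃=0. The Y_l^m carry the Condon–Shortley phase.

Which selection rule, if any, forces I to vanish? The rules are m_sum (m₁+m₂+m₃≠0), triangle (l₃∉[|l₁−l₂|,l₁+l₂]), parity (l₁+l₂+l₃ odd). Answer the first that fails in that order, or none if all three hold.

triangle

Σmᵢ = 0  ✓
l₃∈[|l₁−l₂|,l₁+l₂]=[6,8], have l₃=4  ✗
Σlᵢ = 12 ⇒ even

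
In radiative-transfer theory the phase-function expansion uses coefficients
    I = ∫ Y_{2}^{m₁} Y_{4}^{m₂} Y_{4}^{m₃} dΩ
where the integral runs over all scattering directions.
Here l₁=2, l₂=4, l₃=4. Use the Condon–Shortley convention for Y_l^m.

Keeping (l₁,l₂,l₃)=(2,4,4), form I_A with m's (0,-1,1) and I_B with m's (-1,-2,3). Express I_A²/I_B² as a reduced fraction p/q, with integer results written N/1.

289/525

Shared (l₁,l₂,l₃)=(2,4,4): N and (l;000)² cancel in I_A²/I_B².
A: Δ = 2!·2!·6!/11! = 1/13860; Racah Σ t=0..2: t=0:+1/144 t=1:−1/48 t=2:+1/480 = -17/1440; ⇒ 3j(2 4 4; 0 -1 1)² = 289/13860, sgn +1
B: Δ = 2!·2!·6!/11! = 1/13860; Racah Σ t=1..2: t=1:−1/240 t=2:+1/1440 = -1/288; ⇒ 3j(2 4 4; -1 -2 3)² = 5/132, sgn +1
I_A²/I_B² = (289/13860)/(5/132) = 289/525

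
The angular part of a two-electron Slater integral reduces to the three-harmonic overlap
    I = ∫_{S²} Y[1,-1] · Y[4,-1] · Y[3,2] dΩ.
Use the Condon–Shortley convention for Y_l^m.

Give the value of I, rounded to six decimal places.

-0.106622

Rules hold: Σm=0, L=8 even, 3≤3≤5.
N = 3·9·7 = 189
Δ = 2!·0!·6!/9! = 1/252
Racah Σ t=1..1: t=1:−1/36 = -1/36
⇒ 3j(1 4 3; 0 0 0)² = 4/63, sgn +1
Racah Σ t=2..2: t=2:+1/240 = 1/240
⇒ 3j(1 4 3; -1 -1 2)² = 1/84, sgn -1
4πI² = N·(3j₀)²·(3jₘ)² = 1/7
I = -1·√(0.142857/4π) = -0.10662181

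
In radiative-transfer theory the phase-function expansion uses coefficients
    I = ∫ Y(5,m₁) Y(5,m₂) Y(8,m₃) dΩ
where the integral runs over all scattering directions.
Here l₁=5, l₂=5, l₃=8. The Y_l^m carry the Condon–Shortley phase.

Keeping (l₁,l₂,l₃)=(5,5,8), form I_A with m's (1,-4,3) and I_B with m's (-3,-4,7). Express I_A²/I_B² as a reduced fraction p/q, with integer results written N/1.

32/13

Same 5,5,8: normalisation and zero-m 3j drop out of the ratio.
A: Δ: 2! 8! 8! / 19! → 1/37413090; sum: t=0:+1/5806080 t=1:−1/29030400 = 1/7257600; 3j²(5 5 8; 1 -4 3) = Δ·Π!·Σ² = 64/4199  (sign -1)
B: Δ: 2! 8! 8! / 19! → 1/37413090; sum: t=0:+1/406425600 t=1:−1/203212800 = -1/406425600; 3j²(5 5 8; -3 -4 7) = Δ·Π!·Σ² = 2/323  (sign +1)
I_A²/I_B² = (64/4199)/(2/323) = 32/13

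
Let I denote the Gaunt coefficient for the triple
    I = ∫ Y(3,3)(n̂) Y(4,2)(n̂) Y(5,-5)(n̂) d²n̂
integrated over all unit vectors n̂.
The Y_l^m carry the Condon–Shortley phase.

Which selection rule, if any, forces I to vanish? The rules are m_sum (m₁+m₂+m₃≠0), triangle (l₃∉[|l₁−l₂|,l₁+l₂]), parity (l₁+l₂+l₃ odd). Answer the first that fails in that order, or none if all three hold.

azimuthal sum: 3 + 2 − 5 = 0  ✓
1 ≤ 5 ≤ 7 (triangle on l)  ✓
L = 3 + 4 + 5 = 12 (even)  ✓

none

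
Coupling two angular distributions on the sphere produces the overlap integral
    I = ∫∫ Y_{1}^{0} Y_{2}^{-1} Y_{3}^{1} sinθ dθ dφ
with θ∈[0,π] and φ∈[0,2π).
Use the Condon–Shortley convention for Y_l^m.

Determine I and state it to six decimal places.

-0.233597

m-sum 0 ✓  L=6 even ✓  1≤3≤3 ✓
Π(2lᵢ+1) = 3×5×7 = 105
triangle coeff Δ(1,2,3) = 1/105
Σ_t [0,0]: t=0:+1/4 = 1/4
(3j)²=3/35 [(1 2 3; 0 0 0)], sign=-1
Σ_t [0,0]: t=0:+1/6 = 1/6
(3j)²=8/105 [(1 2 3; 0 -1 1)], sign=+1
⇒ 4πI² = 24/35
I = (-1)√(24/35/(4π)) = -0.23359668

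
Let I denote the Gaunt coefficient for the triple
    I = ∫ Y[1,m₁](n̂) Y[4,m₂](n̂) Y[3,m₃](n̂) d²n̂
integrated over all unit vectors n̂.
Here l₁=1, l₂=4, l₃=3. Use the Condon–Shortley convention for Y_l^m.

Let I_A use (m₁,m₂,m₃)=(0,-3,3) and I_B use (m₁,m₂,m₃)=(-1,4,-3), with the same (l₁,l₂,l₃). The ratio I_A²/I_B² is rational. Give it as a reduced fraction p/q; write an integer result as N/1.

l's match ⇒ only the (l;m) 3-j factors differ between A and B.
A: triangle coeff Δ(1,4,3) = 1/252; Σ_t [1,1]: t=1:−1/720 = -1/720; (3j)²=1/36 [(1 4 3; 0 -3 3)], sign=-1
B: triangle coeff Δ(1,4,3) = 1/252; Σ_t [2,2]: t=2:+1/1440 = 1/1440; (3j)²=1/9 [(1 4 3; -1 4 -3)], sign=+1
I_A²/I_B² = (1/36)/(1/9) = 1/4

1/4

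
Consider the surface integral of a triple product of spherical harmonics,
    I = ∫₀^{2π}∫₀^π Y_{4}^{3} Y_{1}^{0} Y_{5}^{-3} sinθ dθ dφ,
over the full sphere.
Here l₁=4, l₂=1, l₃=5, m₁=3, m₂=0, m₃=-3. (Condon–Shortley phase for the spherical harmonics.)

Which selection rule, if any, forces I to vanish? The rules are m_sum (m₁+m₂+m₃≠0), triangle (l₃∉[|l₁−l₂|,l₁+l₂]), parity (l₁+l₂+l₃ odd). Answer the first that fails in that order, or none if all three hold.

m₁+m₂+m₃ = 3 + 0 − 3 = 0  ✓
triangle: |4−1|=3 ≤ l₃=5 ≤ 4+1=5  ✓
parity: l₁+l₂+l₃ = 10 is even  ✓

none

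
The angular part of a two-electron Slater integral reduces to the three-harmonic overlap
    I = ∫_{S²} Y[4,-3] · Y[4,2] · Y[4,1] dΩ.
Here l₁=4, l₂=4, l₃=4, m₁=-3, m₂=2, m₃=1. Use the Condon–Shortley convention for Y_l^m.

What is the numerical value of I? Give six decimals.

Rules hold: Σm=0, L=12 even, 0≤4≤8.
N = 9·9·9 = 729
Δ = 4!·4!·4!/13! = 1/450450
Racah Σ t=0..4: t=0:+1/13824 t=1:−1/216 t=2:+1/64 t=3:−1/216 t=4:+1/13824 = 5/768
⇒ 3j(4 4 4; 0 0 0)² = 18/1001, sgn +1
Racah Σ t=3..4: t=3:−1/864 t=4:+1/576 = 1/1728
⇒ 3j(4 4 4; -3 2 1)² = 5/1287, sgn -1
4πI² = N·(3j₀)²·(3jₘ)² = 7290/143143
I = -1·√(0.0509281/4π) = -0.06366105

-0.063661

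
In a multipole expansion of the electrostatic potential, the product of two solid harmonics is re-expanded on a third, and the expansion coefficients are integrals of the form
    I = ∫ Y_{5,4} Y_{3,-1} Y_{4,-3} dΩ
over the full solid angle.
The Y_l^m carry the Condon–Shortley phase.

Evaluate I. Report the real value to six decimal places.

Rules hold: Σm=0, L=12 even, 2≤4≤8.
N = 11·7·9 = 693
Δ = 4!·6!·2!/13! = 1/180180
Racah Σ t=1..3: t=1:−1/576 t=2:+1/144 t=3:−1/576 = 1/288
⇒ 3j(5 3 4; 0 0 0)² = 20/1001, sgn +1
Racah Σ t=0..1: t=0:+1/5760 t=1:−1/4320 = -1/17280
⇒ 3j(5 3 4; 4 -1 -3)² = 7/4290, sgn +1
4πI² = N·(3j₀)²·(3jₘ)² = 42/1859
I = +1·√(0.0225928/4π) = 0.04240138

0.042401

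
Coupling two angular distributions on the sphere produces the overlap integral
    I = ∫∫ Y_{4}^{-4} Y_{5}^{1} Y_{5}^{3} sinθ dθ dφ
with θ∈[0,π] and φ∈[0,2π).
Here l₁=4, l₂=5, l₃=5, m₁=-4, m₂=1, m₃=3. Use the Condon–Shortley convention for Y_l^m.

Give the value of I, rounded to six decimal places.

-0.168084

Rules hold: Σm=0, L=14 even, 1≤5≤9.
N = 9·11·11 = 1089
Δ = 4!·4!·6!/15! = 1/3153150
Racah Σ t=0..4: t=0:+1/69120 t=1:−1/1728 t=2:+1/576 t=3:−1/1728 t=4:+1/69120 = 7/11520
⇒ 3j(4 5 5; 0 0 0)² = 2/143, sgn -1
Racah Σ t=4..4: t=4:+1/27648 = 1/27648
⇒ 3j(4 5 5; -4 1 3)² = 10/429, sgn +1
4πI² = N·(3j₀)²·(3jₘ)² = 60/169
I = -1·√(0.35503/4π) = -0.16808437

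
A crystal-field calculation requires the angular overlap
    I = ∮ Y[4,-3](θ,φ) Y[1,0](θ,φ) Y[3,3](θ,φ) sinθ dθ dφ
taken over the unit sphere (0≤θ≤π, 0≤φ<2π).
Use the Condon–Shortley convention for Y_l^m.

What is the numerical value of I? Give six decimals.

-0.162868

Checks pass: Σm=0; 8 even; l₃=3∈[3,5].
(2·4+1)(2·1+1)(2·3+1) = 189
Δ: 2! 6! 0! / 9! → 1/252
sum: t=1:−1/36 = -1/36
3j²(4 1 3; 0 0 0) = Δ·Π!·Σ² = 4/63  (sign +1)
sum: t=1:−1/720 = -1/720
3j²(4 1 3; -3 0 3) = Δ·Π!·Σ² = 1/36  (sign -1)
combine: 4πI² = 189·4/63·1/36 = 1/3
take √, sign -1: I = -0.16286750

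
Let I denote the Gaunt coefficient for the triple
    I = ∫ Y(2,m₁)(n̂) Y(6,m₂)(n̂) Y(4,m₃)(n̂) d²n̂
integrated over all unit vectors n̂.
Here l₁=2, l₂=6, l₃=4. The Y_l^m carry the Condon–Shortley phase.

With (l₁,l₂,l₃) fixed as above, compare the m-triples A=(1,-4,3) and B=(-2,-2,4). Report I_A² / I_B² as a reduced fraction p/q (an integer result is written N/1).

240/1

l's match ⇒ only the (l;m) 3-j factors differ between A and B.
A: triangle coeff Δ(2,6,4) = 1/6435; Σ_t [1,1]: t=1:−1/30240 = -1/30240; (3j)²=16/429 [(2 6 4; 1 -4 3)], sign=+1
B: triangle coeff Δ(2,6,4) = 1/6435; Σ_t [4,4]: t=4:+1/967680 = 1/967680; (3j)²=1/6435 [(2 6 4; -2 -2 4)], sign=+1
I_A²/I_B² = (16/429)/(1/6435) = 240/1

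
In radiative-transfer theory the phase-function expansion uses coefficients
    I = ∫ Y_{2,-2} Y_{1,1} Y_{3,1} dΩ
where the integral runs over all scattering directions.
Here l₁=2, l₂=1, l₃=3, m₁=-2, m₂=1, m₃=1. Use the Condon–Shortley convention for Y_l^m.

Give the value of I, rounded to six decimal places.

-0.082589

m-sum 0 ✓  L=6 even ✓  1≤3≤3 ✓
Π(2lᵢ+1) = 5×3×7 = 105
triangle coeff Δ(2,1,3) = 1/105
Σ_t [0,0]: t=0:+1/4 = 1/4
(3j)²=3/35 [(2 1 3; 0 0 0)], sign=-1
Σ_t [0,0]: t=0:+1/48 = 1/48
(3j)²=1/105 [(2 1 3; -2 1 1)], sign=+1
⇒ 4πI² = 3/35
I = (-1)√(3/35/(4π)) = -0.08258890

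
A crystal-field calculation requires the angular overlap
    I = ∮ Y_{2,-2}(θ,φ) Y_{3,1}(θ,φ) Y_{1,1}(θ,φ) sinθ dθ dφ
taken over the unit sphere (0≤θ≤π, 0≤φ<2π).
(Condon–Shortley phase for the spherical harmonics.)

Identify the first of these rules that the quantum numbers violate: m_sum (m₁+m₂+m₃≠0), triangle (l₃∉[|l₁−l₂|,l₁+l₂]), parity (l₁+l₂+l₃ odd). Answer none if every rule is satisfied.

azimuthal sum: -2 + 1 + 1 = 0  ✓
1 ≤ 1 ≤ 5 (triangle on l)  ✓
L = 2 + 3 + 1 = 6 (even)  ✓

none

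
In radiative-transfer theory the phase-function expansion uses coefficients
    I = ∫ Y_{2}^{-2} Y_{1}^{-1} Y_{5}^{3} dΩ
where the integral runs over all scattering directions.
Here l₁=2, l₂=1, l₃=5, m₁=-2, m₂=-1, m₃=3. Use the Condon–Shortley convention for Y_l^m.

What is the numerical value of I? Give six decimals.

0.000000

triangle: need 1≤l₃≤3, have 5; I=0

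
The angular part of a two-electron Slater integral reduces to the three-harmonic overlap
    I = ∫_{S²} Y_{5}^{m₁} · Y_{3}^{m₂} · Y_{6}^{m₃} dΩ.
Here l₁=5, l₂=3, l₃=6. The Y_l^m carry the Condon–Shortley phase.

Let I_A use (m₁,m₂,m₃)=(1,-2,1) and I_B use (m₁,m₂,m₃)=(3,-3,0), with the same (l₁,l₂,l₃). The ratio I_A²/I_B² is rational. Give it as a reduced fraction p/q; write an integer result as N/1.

Shared (l₁,l₂,l₃)=(5,3,6): N and (l;000)² cancel in I_A²/I_B².
A: Δ = 2!·8!·4!/15! = 1/675675; Racah Σ t=0..1: t=0:+1/6912 t=1:−1/17280 = 1/11520; ⇒ 3j(5 3 6; 1 -2 1)² = 2/143, sgn -1
B: Δ = 2!·8!·4!/15! = 1/675675; Racah Σ t=0..0: t=0:+1/69120 = 1/69120; ⇒ 3j(5 3 6; 3 -3 0)² = 4/429, sgn +1
I_A²/I_B² = (2/143)/(4/429) = 3/2

3/2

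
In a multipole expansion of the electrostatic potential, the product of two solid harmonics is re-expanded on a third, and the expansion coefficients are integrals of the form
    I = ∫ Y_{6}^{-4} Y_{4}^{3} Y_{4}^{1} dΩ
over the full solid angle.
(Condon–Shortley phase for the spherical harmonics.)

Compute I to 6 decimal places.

-0.030176

Checks pass: Σm=0; 14 even; l₃=4∈[2,10].
(2·6+1)(2·4+1)(2·4+1) = 1053
Δ: 6! 6! 2! / 15! → 1/1261260
sum: t=2:+1/4608 t=3:−1/1296 t=4:+1/4608 = -7/20736
3j²(6 4 4; 0 0 0) = Δ·Π!·Σ² = 20/1287  (sign -1)
sum: t=5:−1/28800 t=6:+1/34560 = -1/172800
3j²(6 4 4; -4 3 1) = Δ·Π!·Σ² = 1/1430  (sign +1)
combine: 4πI² = 1053·20/1287·1/1430 = 18/1573
take √, sign -1: I = -0.03017637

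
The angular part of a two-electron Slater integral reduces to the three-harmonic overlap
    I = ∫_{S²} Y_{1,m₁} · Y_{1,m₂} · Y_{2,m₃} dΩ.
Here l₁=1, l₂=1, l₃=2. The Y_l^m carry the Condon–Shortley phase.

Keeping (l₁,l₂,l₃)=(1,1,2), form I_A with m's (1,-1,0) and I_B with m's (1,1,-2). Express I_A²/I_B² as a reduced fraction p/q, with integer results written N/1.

1/6

l's match ⇒ only the (l;m) 3-j factors differ between A and B.
A: triangle coeff Δ(1,1,2) = 1/30; Σ_t [0,0]: t=0:+1/4 = 1/4; (3j)²=1/30 [(1 1 2; 1 -1 0)], sign=+1
B: triangle coeff Δ(1,1,2) = 1/30; Σ_t [0,0]: t=0:+1/4 = 1/4; (3j)²=1/5 [(1 1 2; 1 1 -2)], sign=+1
I_A²/I_B² = (1/30)/(1/5) = 1/6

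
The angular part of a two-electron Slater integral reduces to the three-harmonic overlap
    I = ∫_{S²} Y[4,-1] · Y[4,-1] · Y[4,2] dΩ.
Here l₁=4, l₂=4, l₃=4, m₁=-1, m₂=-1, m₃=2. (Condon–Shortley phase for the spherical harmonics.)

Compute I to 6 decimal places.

Checks pass: Σm=0; 12 even; l₃=4∈[0,8].
(2·4+1)(2·4+1)(2·4+1) = 729
Δ: 4! 4! 4! / 13! → 1/450450
sum: t=0:+1/13824 t=1:−1/216 t=2:+1/64 t=3:−1/216 t=4:+1/13824 = 5/768
3j²(4 4 4; 0 0 0) = Δ·Π!·Σ² = 18/1001  (sign +1)
sum: t=1:−1/576 t=2:+1/144 t=3:−1/576 = 1/288
3j²(4 4 4; -1 -1 2) = Δ·Π!·Σ² = 20/1001  (sign +1)
combine: 4πI² = 729·18/1001·20/1001 = 262440/1002001
take √, sign +1: I = 0.14436968

0.144370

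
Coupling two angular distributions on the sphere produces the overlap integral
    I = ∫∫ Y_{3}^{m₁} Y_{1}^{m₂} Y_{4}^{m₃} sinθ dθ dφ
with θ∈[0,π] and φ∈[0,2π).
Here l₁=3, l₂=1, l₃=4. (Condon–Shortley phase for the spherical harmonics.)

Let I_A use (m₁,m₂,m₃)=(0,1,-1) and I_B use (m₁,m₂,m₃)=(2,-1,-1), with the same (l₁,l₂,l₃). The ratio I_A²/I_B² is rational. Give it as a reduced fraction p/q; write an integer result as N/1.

l's match ⇒ only the (l;m) 3-j factors differ between A and B.
A: triangle coeff Δ(3,1,4) = 1/252; Σ_t [0,0]: t=0:+1/72 = 1/72; (3j)²=5/126 [(3 1 4; 0 1 -1)], sign=-1
B: triangle coeff Δ(3,1,4) = 1/252; Σ_t [0,0]: t=0:+1/240 = 1/240; (3j)²=1/84 [(3 1 4; 2 -1 -1)], sign=-1
I_A²/I_B² = (5/126)/(1/84) = 10/3

10/3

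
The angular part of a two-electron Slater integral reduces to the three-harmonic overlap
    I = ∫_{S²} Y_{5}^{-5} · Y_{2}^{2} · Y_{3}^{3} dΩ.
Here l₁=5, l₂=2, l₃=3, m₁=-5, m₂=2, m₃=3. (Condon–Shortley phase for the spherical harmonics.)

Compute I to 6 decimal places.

-0.347235

Rules hold: Σm=0, L=10 even, 3≤3≤7.
N = 11·5·7 = 385
Δ = 4!·6!·0!/11! = 1/2310
Racah Σ t=2..2: t=2:+1/144 = 1/144
⇒ 3j(5 2 3; 0 0 0)² = 10/231, sgn -1
Racah Σ t=4..4: t=4:+1/17280 = 1/17280
⇒ 3j(5 2 3; -5 2 3)² = 1/11, sgn +1
4πI² = N·(3j₀)²·(3jₘ)² = 50/33
I = -1·√(1.51515/4π) = -0.34723469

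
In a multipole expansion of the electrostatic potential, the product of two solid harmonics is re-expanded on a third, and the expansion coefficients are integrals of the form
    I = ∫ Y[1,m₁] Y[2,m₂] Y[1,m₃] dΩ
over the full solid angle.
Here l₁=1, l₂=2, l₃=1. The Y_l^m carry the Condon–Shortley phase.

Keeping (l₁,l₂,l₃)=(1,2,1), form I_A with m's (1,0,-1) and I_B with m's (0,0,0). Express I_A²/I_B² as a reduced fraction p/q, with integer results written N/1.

1/4

l's match ⇒ only the (l;m) 3-j factors differ between A and B.
A: triangle coeff Δ(1,2,1) = 1/30; Σ_t [0,0]: t=0:+1/4 = 1/4; (3j)²=1/30 [(1 2 1; 1 0 -1)], sign=+1
B: triangle coeff Δ(1,2,1) = 1/30; Σ_t [1,1]: t=1:−1/1 = -1/1; (3j)²=2/15 [(1 2 1; 0 0 0)], sign=+1
I_A²/I_B² = (1/30)/(2/15) = 1/4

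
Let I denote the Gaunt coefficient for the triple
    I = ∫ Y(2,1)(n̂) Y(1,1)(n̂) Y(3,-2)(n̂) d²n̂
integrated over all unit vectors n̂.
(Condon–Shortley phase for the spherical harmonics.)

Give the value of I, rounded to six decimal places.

0.261169

Rules hold: Σm=0, L=6 even, 1≤3≤3.
N = 5·3·7 = 105
Δ = 0!·4!·2!/7! = 1/105
Racah Σ t=0..0: t=0:+1/4 = 1/4
⇒ 3j(2 1 3; 0 0 0)² = 3/35, sgn -1
Racah Σ t=0..0: t=0:+1/12 = 1/12
⇒ 3j(2 1 3; 1 1 -2)² = 2/21, sgn -1
4πI² = N·(3j₀)²·(3jₘ)² = 6/7
I = +1·√(0.857143/4π) = 0.26116903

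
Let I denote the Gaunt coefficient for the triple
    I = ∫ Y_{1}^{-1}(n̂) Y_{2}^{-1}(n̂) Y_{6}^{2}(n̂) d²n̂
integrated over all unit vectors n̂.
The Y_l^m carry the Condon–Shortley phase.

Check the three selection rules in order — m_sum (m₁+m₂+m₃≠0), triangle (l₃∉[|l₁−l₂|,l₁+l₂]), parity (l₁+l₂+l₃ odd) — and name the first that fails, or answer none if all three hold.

triangle

Σmᵢ = 0  ✓
l₃∈[|l₁−l₂|,l₁+l₂]=[1,3], have l₃=6  ✗
Σlᵢ = 9 ⇒ odd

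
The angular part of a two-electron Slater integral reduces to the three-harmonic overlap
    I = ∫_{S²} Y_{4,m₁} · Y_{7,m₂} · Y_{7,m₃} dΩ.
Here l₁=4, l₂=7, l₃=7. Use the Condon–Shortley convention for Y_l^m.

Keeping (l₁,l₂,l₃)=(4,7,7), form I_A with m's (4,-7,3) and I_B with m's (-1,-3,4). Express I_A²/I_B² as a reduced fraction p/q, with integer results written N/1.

Shared (l₁,l₂,l₃)=(4,7,7): N and (l;000)² cancel in I_A²/I_B².
A: Δ = 4!·4!·10!/19! = 1/58198140; Racah Σ t=0..0: t=0:+1/2090188800 = 1/2090188800; ⇒ 3j(4 7 7; 4 -7 3)² = 7/5814, sgn +1
B: Δ = 4!·4!·10!/19! = 1/58198140; Racah Σ t=1..4: t=1:−1/4354560 t=2:+1/1935360 t=3:−1/8709120 t=4:+1/522547200 = 13/74649600; ⇒ 3j(4 7 7; -1 -3 4)² = 91/11628, sgn -1
I_A²/I_B² = (7/5814)/(91/11628) = 2/13

2/13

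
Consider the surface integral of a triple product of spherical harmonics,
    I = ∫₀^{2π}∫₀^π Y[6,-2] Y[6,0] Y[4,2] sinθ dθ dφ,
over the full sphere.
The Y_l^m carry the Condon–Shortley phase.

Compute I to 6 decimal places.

m-sum 0 ✓  L=16 even ✓  0≤4≤12 ✓
Π(2lᵢ+1) = 13×13×9 = 1521
triangle coeff Δ(6,6,4) = 1/15315300
Σ_t [2,6]: t=2:+1/829440 t=3:−1/25920 t=4:+1/9216 t=5:−1/25920 t=6:+1/829440 = 7/207360
(3j)²=28/2431 [(6 6 4; 0 0 0)], sign=+1
Σ_t [4,6]: t=4:+1/55296 t=5:−1/25920 t=6:+1/138240 = -11/829440
(3j)²=11/1326 [(6 6 4; -2 0 2)], sign=-1
⇒ 4πI² = 42/289
I = (-1)√(42/289/(4π)) = -0.10754019

-0.107540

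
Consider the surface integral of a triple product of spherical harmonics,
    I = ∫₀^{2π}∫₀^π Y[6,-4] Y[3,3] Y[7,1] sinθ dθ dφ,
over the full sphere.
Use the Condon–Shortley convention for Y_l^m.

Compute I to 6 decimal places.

0.086279

m-sum 0 ✓  L=16 even ✓  3≤7≤9 ✓
Π(2lᵢ+1) = 13×7×15 = 1365
triangle coeff Δ(6,3,7) = 1/2042040
Σ_t [0,2]: t=0:+1/207360 t=1:−1/57600 t=2:+1/207360 = -1/129600
(3j)²=168/12155 [(6 3 7; 0 0 0)], sign=+1
Σ_t [2,2]: t=2:+1/3870720 = 1/3870720
(3j)²=675/136136 [(6 3 7; -4 3 1)], sign=+1
⇒ 4πI² = 42525/454597
I = (+1)√(42525/454597/(4π)) = 0.08627877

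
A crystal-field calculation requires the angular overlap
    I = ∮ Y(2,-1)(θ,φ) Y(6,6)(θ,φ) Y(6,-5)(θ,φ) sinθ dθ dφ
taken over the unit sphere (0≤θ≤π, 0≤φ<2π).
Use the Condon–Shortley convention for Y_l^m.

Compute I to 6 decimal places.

Checks pass: Σm=0; 14 even; l₃=6∈[4,8].
(2·2+1)(2·6+1)(2·6+1) = 845
Δ: 2! 2! 10! / 15! → 1/90090
sum: t=0:+1/69120 t=1:−1/14400 t=2:+1/69120 = -7/172800
3j²(2 6 6; 0 0 0) = Δ·Π!·Σ² = 14/715  (sign -1)
sum: t=2:+1/7257600 = 1/7257600
3j²(2 6 6; -1 6 -5) = Δ·Π!·Σ² = 11/455  (sign -1)
combine: 4πI² = 845·14/715·11/455 = 2/5
take √, sign +1: I = 0.17841241

0.178412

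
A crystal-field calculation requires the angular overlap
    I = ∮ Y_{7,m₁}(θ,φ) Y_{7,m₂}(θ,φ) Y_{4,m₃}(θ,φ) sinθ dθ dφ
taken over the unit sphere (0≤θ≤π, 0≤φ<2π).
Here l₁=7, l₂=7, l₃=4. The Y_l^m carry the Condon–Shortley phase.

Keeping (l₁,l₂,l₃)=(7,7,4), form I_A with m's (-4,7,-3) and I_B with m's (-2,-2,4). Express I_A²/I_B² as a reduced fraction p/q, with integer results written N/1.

Shared (l₁,l₂,l₃)=(7,7,4): N and (l;000)² cancel in I_A²/I_B².
A: Δ = 10!·4!·4!/19! = 1/58198140; Racah Σ t=10..10: t=10:+1/522547200 = 1/522547200; ⇒ 3j(7 7 4; -4 7 -3)² = 77/11628, sgn -1
B: Δ = 10!·4!·4!/19! = 1/58198140; Racah Σ t=5..5: t=5:−1/8294400 = -1/8294400; ⇒ 3j(7 7 4; -2 -2 4)² = 882/46189, sgn -1
I_A²/I_B² = (77/11628)/(882/46189) = 1573/4536

1573/4536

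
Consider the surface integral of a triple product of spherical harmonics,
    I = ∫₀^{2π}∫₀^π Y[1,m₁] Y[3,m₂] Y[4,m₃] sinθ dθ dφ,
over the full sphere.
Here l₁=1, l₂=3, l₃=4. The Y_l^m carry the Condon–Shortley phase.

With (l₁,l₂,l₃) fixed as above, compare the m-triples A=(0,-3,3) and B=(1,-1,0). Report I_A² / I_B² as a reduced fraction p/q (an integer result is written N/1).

7/6

Shared (l₁,l₂,l₃)=(1,3,4): N and (l;000)² cancel in I_A²/I_B².
A: Δ = 0!·2!·6!/9! = 1/252; Racah Σ t=0..0: t=0:+1/720 = 1/720; ⇒ 3j(1 3 4; 0 -3 3)² = 1/36, sgn -1
B: Δ = 0!·2!·6!/9! = 1/252; Racah Σ t=0..0: t=0:+1/96 = 1/96; ⇒ 3j(1 3 4; 1 -1 0)² = 1/42, sgn +1
I_A²/I_B² = (1/36)/(1/42) = 7/6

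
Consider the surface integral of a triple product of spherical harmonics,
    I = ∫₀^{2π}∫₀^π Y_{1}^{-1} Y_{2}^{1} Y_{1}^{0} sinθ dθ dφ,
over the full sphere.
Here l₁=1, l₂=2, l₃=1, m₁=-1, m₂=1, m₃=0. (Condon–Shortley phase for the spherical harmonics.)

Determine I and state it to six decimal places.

Rules hold: Σm=0, L=4 even, 1≤1≤3.
N = 3·5·3 = 45
Δ = 2!·0!·2!/5! = 1/30
Racah Σ t=1..1: t=1:−1/1 = -1/1
⇒ 3j(1 2 1; 0 0 0)² = 2/15, sgn +1
Racah Σ t=2..2: t=2:+1/2 = 1/2
⇒ 3j(1 2 1; -1 1 0)² = 1/10, sgn -1
4πI² = N·(3j₀)²·(3jₘ)² = 3/5
I = -1·√(0.6/4π) = -0.21850969

-0.218510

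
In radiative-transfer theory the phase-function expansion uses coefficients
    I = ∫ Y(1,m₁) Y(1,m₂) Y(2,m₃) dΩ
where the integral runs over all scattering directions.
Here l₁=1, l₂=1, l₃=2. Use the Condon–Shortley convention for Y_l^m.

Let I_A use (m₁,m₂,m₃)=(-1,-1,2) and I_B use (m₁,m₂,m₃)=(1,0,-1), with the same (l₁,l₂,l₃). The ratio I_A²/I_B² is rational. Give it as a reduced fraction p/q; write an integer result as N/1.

2/1

Same 1,1,2: normalisation and zero-m 3j drop out of the ratio.
A: Δ: 0! 2! 2! / 5! → 1/30; sum: t=0:+1/4 = 1/4; 3j²(1 1 2; -1 -1 2) = Δ·Π!·Σ² = 1/5  (sign +1)
B: Δ: 0! 2! 2! / 5! → 1/30; sum: t=0:+1/2 = 1/2; 3j²(1 1 2; 1 0 -1) = Δ·Π!·Σ² = 1/10  (sign -1)
I_A²/I_B² = (1/5)/(1/10) = 2/1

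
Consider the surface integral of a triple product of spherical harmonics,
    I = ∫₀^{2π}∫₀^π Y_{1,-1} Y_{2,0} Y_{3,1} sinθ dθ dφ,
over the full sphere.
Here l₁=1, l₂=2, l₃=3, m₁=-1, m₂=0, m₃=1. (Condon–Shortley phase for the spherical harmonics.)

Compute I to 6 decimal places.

-0.202301

m-sum 0 ✓  L=6 even ✓  1≤3≤3 ✓
Π(2lᵢ+1) = 3×5×7 = 105
triangle coeff Δ(1,2,3) = 1/105
Σ_t [0,0]: t=0:+1/4 = 1/4
(3j)²=3/35 [(1 2 3; 0 0 0)], sign=-1
Σ_t [0,0]: t=0:+1/8 = 1/8
(3j)²=2/35 [(1 2 3; -1 0 1)], sign=+1
⇒ 4πI² = 18/35
I = (-1)√(18/35/(4π)) = -0.20230066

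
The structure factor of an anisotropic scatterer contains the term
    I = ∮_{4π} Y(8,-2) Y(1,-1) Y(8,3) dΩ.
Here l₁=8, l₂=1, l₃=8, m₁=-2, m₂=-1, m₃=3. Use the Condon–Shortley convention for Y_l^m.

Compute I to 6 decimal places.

L=17 odd ⇒ parity kills the (l;000) factor ⇒ I = 0

0.000000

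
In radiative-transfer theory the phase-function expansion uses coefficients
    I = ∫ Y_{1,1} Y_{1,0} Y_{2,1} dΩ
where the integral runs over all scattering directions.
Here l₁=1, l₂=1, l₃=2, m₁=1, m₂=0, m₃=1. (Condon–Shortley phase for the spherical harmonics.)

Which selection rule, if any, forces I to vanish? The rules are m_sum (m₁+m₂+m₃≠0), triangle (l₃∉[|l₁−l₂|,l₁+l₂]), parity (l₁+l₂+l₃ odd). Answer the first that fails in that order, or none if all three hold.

m_sum

Σmᵢ = 2  ✗
l₃∈[|l₁−l₂|,l₁+l₂]=[0,2], have l₃=2
Σlᵢ = 4 ⇒ even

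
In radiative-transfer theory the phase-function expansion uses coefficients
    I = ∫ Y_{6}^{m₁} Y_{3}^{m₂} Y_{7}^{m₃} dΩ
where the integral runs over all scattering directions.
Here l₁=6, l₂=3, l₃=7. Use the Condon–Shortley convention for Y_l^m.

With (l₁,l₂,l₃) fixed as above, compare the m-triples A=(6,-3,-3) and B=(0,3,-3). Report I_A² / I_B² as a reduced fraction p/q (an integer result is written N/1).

Same 6,3,7: normalisation and zero-m 3j drop out of the ratio.
A: Δ: 2! 10! 4! / 17! → 1/2042040; sum: t=0:+1/174182400 = 1/174182400; 3j²(6 3 7; 6 -3 -3) = Δ·Π!·Σ² = 3/6188  (sign +1)
B: Δ: 2! 10! 4! / 17! → 1/2042040; sum: t=2:+1/829440 = 1/829440; 3j²(6 3 7; 0 3 -3) = Δ·Π!·Σ² = 225/9724  (sign +1)
I_A²/I_B² = (3/6188)/(225/9724) = 11/525

11/525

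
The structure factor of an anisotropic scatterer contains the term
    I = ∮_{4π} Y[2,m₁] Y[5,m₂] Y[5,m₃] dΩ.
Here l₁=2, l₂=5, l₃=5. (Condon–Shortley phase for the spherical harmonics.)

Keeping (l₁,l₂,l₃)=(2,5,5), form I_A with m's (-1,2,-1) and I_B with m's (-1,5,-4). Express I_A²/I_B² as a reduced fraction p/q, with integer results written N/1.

14/45

Same 2,5,5: normalisation and zero-m 3j drop out of the ratio.
A: Δ: 2! 2! 8! / 13! → 1/38610; sum: t=1:−1/2880 t=2:+1/1440 = 1/2880; 3j²(2 5 5; -1 2 -1) = Δ·Π!·Σ² = 7/715  (sign +1)
B: Δ: 2! 2! 8! / 13! → 1/38610; sum: t=2:+1/80640 = 1/80640; 3j²(2 5 5; -1 5 -4) = Δ·Π!·Σ² = 9/286  (sign -1)
I_A²/I_B² = (7/715)/(9/286) = 14/45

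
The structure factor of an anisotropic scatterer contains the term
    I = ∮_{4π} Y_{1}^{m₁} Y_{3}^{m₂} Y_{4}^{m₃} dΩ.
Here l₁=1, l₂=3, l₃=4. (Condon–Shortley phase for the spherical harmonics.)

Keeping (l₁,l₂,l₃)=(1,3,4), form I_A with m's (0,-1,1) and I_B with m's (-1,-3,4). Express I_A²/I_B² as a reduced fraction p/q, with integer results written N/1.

l's match ⇒ only the (l;m) 3-j factors differ between A and B.
A: triangle coeff Δ(1,3,4) = 1/252; Σ_t [0,0]: t=0:+1/48 = 1/48; (3j)²=5/84 [(1 3 4; 0 -1 1)], sign=-1
B: triangle coeff Δ(1,3,4) = 1/252; Σ_t [0,0]: t=0:+1/1440 = 1/1440; (3j)²=1/9 [(1 3 4; -1 -3 4)], sign=+1
I_A²/I_B² = (5/84)/(1/9) = 15/28

15/28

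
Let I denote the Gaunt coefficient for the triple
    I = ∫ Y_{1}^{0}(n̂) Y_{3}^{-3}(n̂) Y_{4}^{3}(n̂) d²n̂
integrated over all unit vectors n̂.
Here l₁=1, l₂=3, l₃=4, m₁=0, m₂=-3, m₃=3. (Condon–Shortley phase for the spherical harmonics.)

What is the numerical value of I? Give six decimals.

-0.162868

Checks pass: Σm=0; 8 even; l₃=4∈[2,4].
(2·1+1)(2·3+1)(2·4+1) = 189
Δ: 0! 2! 6! / 9! → 1/252
sum: t=0:+1/36 = 1/36
3j²(1 3 4; 0 0 0) = Δ·Π!·Σ² = 4/63  (sign +1)
sum: t=0:+1/720 = 1/720
3j²(1 3 4; 0 -3 3) = Δ·Π!·Σ² = 1/36  (sign -1)
combine: 4πI² = 189·4/63·1/36 = 1/3
take √, sign -1: I = -0.16286750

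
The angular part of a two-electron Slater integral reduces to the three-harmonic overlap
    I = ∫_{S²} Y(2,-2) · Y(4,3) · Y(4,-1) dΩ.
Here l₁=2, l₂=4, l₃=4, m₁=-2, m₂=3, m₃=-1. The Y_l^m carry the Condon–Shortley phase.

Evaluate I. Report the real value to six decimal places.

Rules hold: Σm=0, L=10 even, 2≤4≤6.
N = 5·9·9 = 405
Δ = 2!·2!·6!/11! = 1/13860
Racah Σ t=0..2: t=0:+1/192 t=1:−1/36 t=2:+1/192 = -5/288
⇒ 3j(2 4 4; 0 0 0)² = 20/693, sgn -1
Racah Σ t=2..2: t=2:+1/480 = 1/480
⇒ 3j(2 4 4; -2 3 -1)² = 3/110, sgn -1
4πI² = N·(3j₀)²·(3jₘ)² = 270/847
I = +1·√(0.318772/4π) = 0.15927046

0.159270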